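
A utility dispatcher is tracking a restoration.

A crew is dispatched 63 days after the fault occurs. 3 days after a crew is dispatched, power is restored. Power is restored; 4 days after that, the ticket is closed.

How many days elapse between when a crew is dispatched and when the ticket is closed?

Causal path: a crew is dispatched → power is restored → the ticket is closed.
Total delay along the path: 3 + 4 = 7 days.

7 days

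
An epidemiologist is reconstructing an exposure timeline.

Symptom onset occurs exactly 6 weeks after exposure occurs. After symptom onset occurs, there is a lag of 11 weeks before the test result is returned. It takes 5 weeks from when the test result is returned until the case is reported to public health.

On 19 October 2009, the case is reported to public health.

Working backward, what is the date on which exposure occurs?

18 May 2009

The case is reported to public health: Oct 19, 2009.
The test result is returned: Oct 19, 2009 − 5 weeks = Sep 14, 2009.
Symptom onset occurs: Sep 14, 2009 − 11 weeks = Jun 29, 2009.
Exposure occurs: Jun 29, 2009 − 6 weeks = May 18, 2009.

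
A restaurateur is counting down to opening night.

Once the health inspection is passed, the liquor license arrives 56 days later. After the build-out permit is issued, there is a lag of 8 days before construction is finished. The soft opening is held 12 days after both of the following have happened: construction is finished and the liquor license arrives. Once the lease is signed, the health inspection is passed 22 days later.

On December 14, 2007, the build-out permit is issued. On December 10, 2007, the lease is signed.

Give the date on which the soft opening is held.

The build-out permit is issued: Dec 14, 2007.
Construction is finished: Dec 14, 2007 + 8 days = Dec 22, 2007.
The lease is signed: Dec 10, 2007.
The health inspection is passed: Dec 10, 2007 + 22 days = Jan 1, 2008.
The liquor license arrives: Jan 1, 2008 + 56 days = Feb 26, 2008.
Both prerequisites met — construction is finished (Dec 22, 2007), the liquor license arrives (Feb 26, 2008); the later is Feb 26, 2008.
The soft opening is held: Feb 26, 2008 + 12 days = Mar 9, 2008.

March 9, 2008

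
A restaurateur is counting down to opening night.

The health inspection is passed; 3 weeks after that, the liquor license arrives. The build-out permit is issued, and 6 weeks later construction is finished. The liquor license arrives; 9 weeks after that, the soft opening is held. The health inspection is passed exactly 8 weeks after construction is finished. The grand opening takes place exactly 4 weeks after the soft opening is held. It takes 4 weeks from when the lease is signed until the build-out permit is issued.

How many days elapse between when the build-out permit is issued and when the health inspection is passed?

98 days

Causal path: the build-out permit is issued → construction is finished → the health inspection is passed.
Total delay along the path: 6 + 8 weeks = 14 weeks = 98 days.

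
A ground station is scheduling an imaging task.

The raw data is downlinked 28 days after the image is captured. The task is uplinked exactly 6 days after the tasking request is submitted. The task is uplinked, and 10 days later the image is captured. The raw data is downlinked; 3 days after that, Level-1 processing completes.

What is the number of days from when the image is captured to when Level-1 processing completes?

31 days

Causal path: the image is captured → the raw data is downlinked → Level-1 processing completes.
Total delay along the path: 28 + 3 = 31 days.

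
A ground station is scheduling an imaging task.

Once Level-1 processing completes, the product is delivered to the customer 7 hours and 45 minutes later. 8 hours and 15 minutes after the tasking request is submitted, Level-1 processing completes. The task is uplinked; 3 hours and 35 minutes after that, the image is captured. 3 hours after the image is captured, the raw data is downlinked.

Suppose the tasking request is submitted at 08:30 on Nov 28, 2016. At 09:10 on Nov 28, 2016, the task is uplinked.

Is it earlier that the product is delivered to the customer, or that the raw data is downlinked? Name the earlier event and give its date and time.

The tasking request is submitted: 08:30 Nov 28, 2016.
Level-1 processing completes: 08:30 Nov 28, 2016 + 8h15m = 16:45 Nov 28, 2016.
The product is delivered to the customer: 16:45 Nov 28, 2016 + 7h45m = 00:30 Nov 29, 2016.
The task is uplinked: 09:10 Nov 28, 2016.
The image is captured: 09:10 Nov 28, 2016 + 3h35m = 12:45 Nov 28, 2016.
The raw data is downlinked: 12:45 Nov 28, 2016 + 3h = 15:45 Nov 28, 2016.
Comparing: the product is delivered to the customer at 00:30 Nov 29, 2016 vs the raw data is downlinked at 15:45 Nov 28, 2016. Earlier: the raw data is downlinked.

The raw data is downlinked — 15:45 on Nov 28, 2016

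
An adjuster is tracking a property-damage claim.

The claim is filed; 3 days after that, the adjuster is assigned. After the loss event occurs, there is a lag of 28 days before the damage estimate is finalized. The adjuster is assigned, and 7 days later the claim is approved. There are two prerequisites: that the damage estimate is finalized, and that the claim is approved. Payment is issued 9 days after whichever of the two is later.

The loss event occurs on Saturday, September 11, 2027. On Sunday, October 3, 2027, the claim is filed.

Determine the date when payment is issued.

The loss event occurs: Sep 11, 2027.
The damage estimate is finalized: Sep 11, 2027 + 28 days = Oct 9, 2027.
The claim is filed: Oct 3, 2027.
The adjuster is assigned: Oct 3, 2027 + 3 days = Oct 6, 2027.
The claim is approved: Oct 6, 2027 + 7 days = Oct 13, 2027.
Both prerequisites met — the damage estimate is finalized (Oct 9, 2027), the claim is approved (Oct 13, 2027); the later is Oct 13, 2027.
Payment is issued: Oct 13, 2027 + 9 days = Oct 22, 2027.

Friday, October 22, 2027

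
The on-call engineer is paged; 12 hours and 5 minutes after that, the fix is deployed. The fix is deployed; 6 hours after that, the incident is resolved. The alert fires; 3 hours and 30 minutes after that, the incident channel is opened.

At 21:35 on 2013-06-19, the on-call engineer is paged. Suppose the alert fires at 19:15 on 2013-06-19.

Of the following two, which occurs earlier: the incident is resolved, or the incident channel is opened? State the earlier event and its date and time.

The incident channel is opened — 22:45 on 2013-06-19

The on-call engineer is paged: 21:35 Jun 19, 2013.
The fix is deployed: 21:35 Jun 19, 2013 + 12h05m = 09:40 Jun 20, 2013.
The incident is resolved: 09:40 Jun 20, 2013 + 6h = 15:40 Jun 20, 2013.
The alert fires: 19:15 Jun 19, 2013.
The incident channel is opened: 19:15 Jun 19, 2013 + 3h30m = 22:45 Jun 19, 2013.
Comparing: the incident is resolved at 15:40 Jun 20, 2013 vs the incident channel is opened at 22:45 Jun 19, 2013. Earlier: the incident channel is opened.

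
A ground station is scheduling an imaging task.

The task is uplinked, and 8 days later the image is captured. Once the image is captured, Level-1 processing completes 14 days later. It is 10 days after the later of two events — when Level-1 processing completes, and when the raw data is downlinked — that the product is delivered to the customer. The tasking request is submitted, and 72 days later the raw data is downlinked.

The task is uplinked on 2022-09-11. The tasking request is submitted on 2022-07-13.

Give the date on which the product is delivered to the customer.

The task is uplinked: Sep 11, 2022.
The image is captured: Sep 11, 2022 + 8 days = Sep 19, 2022.
Level-1 processing completes: Sep 19, 2022 + 14 days = Oct 3, 2022.
The tasking request is submitted: Jul 13, 2022.
The raw data is downlinked: Jul 13, 2022 + 72 days = Sep 23, 2022.
Both prerequisites met — Level-1 processing completes (Oct 3, 2022), the raw data is downlinked (Sep 23, 2022); the later is Oct 3, 2022.
The product is delivered to the customer: Oct 3, 2022 + 10 days = Oct 13, 2022.

2022-10-13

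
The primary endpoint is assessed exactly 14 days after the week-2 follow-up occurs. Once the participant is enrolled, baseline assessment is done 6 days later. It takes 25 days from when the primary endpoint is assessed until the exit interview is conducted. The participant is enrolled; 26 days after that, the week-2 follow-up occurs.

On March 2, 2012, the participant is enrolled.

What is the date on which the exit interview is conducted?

May 6, 2012

The participant is enrolled: Mar 2, 2012.
The week-2 follow-up occurs: Mar 2, 2012 + 26 days = Mar 28, 2012.
The primary endpoint is assessed: Mar 28, 2012 + 14 days = Apr 11, 2012.
The exit interview is conducted: Apr 11, 2012 + 25 days = May 6, 2012.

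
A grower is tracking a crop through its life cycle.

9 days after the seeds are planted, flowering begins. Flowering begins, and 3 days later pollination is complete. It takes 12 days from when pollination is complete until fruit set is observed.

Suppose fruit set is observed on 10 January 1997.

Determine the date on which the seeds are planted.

17 December 1996

Fruit set is observed: Jan 10, 1997.
Pollination is complete: Jan 10, 1997 − 12 days = Dec 29, 1996.
Flowering begins: Dec 29, 1996 − 3 days = Dec 26, 1996.
The seeds are planted: Dec 26, 1996 − 9 days = Dec 17, 1996.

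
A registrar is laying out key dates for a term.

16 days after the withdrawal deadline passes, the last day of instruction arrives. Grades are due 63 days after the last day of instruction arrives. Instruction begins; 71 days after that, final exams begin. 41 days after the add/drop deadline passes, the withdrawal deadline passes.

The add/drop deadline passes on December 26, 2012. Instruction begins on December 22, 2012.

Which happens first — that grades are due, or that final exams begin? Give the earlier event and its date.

The add/drop deadline passes: Dec 26, 2012.
The withdrawal deadline passes: Dec 26, 2012 + 41 days = Feb 5, 2013.
The last day of instruction arrives: Feb 5, 2013 + 16 days = Feb 21, 2013.
Grades are due: Feb 21, 2013 + 63 days = Apr 25, 2013.
Instruction begins: Dec 22, 2012.
Final exams begin: Dec 22, 2012 + 71 days = Mar 3, 2013.
Comparing: grades are due on Apr 25, 2013 vs final exams begin on Mar 3, 2013. Earlier: final exams begin.

Final exams begin — March 3, 2013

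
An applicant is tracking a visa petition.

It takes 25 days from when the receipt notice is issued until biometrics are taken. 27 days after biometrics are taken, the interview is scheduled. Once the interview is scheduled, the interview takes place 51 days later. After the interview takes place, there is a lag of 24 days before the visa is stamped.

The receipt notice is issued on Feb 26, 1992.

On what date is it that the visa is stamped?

Jul 2, 1992

The receipt notice is issued: Feb 26, 1992.
Biometrics are taken: Feb 26, 1992 + 25 days = Mar 22, 1992.
The interview is scheduled: Mar 22, 1992 + 27 days = Apr 18, 1992.
The interview takes place: Apr 18, 1992 + 51 days = Jun 8, 1992.
The visa is stamped: Jun 8, 1992 + 24 days = Jul 2, 1992.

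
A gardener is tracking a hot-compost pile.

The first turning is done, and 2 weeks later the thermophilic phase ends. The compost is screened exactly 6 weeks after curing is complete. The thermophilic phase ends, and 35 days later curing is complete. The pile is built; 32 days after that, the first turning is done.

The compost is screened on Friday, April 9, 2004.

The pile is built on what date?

Monday, December 8, 2003

The compost is screened: Apr 9, 2004.
Curing is complete: Apr 9, 2004 − 6 weeks = Feb 27, 2004.
The thermophilic phase ends: Feb 27, 2004 − 35 days = Jan 23, 2004.
The first turning is done: Jan 23, 2004 − 2 weeks = Jan 9, 2004.
The pile is built: Jan 9, 2004 − 32 days = Dec 8, 2003.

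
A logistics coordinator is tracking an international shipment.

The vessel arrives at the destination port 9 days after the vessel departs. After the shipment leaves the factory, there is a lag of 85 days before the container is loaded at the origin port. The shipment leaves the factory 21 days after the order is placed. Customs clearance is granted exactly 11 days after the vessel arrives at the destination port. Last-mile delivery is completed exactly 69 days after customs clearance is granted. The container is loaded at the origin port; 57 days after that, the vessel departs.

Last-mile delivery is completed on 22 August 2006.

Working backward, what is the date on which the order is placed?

13 December 2005

Last-mile delivery is completed: Aug 22, 2006.
Customs clearance is granted: Aug 22, 2006 − 69 days = Jun 14, 2006.
The vessel arrives at the destination port: Jun 14, 2006 − 11 days = Jun 3, 2006.
The vessel departs: Jun 3, 2006 − 9 days = May 25, 2006.
The container is loaded at the origin port: May 25, 2006 − 57 days = Mar 29, 2006.
The shipment leaves the factory: Mar 29, 2006 − 85 days = Jan 3, 2006.
The order is placed: Jan 3, 2006 − 21 days = Dec 13, 2005.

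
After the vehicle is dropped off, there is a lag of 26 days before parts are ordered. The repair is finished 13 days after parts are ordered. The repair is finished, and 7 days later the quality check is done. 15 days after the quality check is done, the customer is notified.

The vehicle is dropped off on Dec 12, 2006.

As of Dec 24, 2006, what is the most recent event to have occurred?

The vehicle is dropped off

The vehicle is dropped off: Dec 12, 2006.
Parts are ordered: Dec 12, 2006 + 26 days = Jan 7, 2007.
The repair is finished: Jan 7, 2007 + 13 days = Jan 20, 2007.
The quality check is done: Jan 20, 2007 + 7 days = Jan 27, 2007.
The customer is notified: Jan 27, 2007 + 15 days = Feb 11, 2007.
Dec 24, 2006 falls between when the vehicle is dropped off (Dec 12, 2006) and when parts are ordered (Jan 7, 2007).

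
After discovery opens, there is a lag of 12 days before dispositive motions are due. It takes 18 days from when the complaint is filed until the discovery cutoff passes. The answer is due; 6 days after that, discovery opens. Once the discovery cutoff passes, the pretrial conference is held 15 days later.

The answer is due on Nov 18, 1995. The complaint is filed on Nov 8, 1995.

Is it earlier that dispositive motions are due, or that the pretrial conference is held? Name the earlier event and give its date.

Dispositive motions are due — Dec 6, 1995

The answer is due: Nov 18, 1995.
Discovery opens: Nov 18, 1995 + 6 days = Nov 24, 1995.
Dispositive motions are due: Nov 24, 1995 + 12 days = Dec 6, 1995.
The complaint is filed: Nov 8, 1995.
The discovery cutoff passes: Nov 8, 1995 + 18 days = Nov 26, 1995.
The pretrial conference is held: Nov 26, 1995 + 15 days = Dec 11, 1995.
Comparing: dispositive motions are due on Dec 6, 1995 vs the pretrial conference is held on Dec 11, 1995. Earlier: dispositive motions are due.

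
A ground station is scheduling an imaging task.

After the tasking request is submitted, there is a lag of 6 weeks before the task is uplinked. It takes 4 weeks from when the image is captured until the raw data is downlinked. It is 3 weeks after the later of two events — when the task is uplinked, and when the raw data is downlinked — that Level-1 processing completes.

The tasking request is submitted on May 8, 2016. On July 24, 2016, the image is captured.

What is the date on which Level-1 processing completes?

The tasking request is submitted: May 8, 2016.
The task is uplinked: May 8, 2016 + 6 weeks = Jun 19, 2016.
The image is captured: Jul 24, 2016.
The raw data is downlinked: Jul 24, 2016 + 4 weeks = Aug 21, 2016.
Both prerequisites met — the task is uplinked (Jun 19, 2016), the raw data is downlinked (Aug 21, 2016); the later is Aug 21, 2016.
Level-1 processing completes: Aug 21, 2016 + 3 weeks = Sep 11, 2016.

September 11, 2016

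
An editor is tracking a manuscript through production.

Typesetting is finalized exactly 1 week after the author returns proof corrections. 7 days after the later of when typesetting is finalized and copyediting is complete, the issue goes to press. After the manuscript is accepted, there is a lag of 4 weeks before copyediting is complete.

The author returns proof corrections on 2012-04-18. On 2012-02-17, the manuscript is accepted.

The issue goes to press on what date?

2012-05-02

The author returns proof corrections: Apr 18, 2012.
Typesetting is finalized: Apr 18, 2012 + 1 week = Apr 25, 2012.
The manuscript is accepted: Feb 17, 2012.
Copyediting is complete: Feb 17, 2012 + 4 weeks = Mar 16, 2012.
Both prerequisites met — typesetting is finalized (Apr 25, 2012), copyediting is complete (Mar 16, 2012); the later is Apr 25, 2012.
The issue goes to press: Apr 25, 2012 + 7 days = May 2, 2012.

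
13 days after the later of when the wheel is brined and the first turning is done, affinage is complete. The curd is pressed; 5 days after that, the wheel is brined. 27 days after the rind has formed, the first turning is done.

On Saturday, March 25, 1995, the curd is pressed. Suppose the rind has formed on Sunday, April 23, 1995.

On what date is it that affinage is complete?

The curd is pressed: Mar 25, 1995.
The wheel is brined: Mar 25, 1995 + 5 days = Mar 30, 1995.
The rind has formed: Apr 23, 1995.
The first turning is done: Apr 23, 1995 + 27 days = May 20, 1995.
Both prerequisites met — the wheel is brined (Mar 30, 1995), the first turning is done (May 20, 1995); the later is May 20, 1995.
Affinage is complete: May 20, 1995 + 13 days = Jun 2, 1995.

Friday, June 2, 1995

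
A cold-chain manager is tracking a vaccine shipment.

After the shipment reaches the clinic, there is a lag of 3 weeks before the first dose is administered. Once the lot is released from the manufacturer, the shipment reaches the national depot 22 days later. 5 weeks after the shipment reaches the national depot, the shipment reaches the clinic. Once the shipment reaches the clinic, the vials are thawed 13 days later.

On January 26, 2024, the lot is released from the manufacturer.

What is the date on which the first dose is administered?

April 13, 2024

The lot is released from the manufacturer: Jan 26, 2024.
The shipment reaches the national depot: Jan 26, 2024 + 22 days = Feb 17, 2024.
The shipment reaches the clinic: Feb 17, 2024 + 5 weeks = Mar 23, 2024.
The first dose is administered: Mar 23, 2024 + 3 weeks = Apr 13, 2024.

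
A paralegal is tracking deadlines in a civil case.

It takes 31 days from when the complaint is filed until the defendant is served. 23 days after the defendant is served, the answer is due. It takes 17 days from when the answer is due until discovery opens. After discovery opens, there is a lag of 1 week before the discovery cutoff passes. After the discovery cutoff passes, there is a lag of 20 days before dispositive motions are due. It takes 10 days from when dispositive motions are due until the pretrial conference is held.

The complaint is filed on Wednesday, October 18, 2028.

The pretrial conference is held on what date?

The complaint is filed: Oct 18, 2028.
The defendant is served: Oct 18, 2028 + 31 days = Nov 18, 2028.
The answer is due: Nov 18, 2028 + 23 days = Dec 11, 2028.
Discovery opens: Dec 11, 2028 + 17 days = Dec 28, 2028.
The discovery cutoff passes: Dec 28, 2028 + 1 week = Jan 4, 2029.
Dispositive motions are due: Jan 4, 2029 + 20 days = Jan 24, 2029.
The pretrial conference is held: Jan 24, 2029 + 10 days = Feb 3, 2029.

Saturday, February 3, 2029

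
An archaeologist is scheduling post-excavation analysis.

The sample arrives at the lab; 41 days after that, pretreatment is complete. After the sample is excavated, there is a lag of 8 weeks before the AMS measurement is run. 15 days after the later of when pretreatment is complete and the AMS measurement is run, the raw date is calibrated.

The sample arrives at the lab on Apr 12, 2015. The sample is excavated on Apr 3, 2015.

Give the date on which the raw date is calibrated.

The sample arrives at the lab: Apr 12, 2015.
Pretreatment is complete: Apr 12, 2015 + 41 days = May 23, 2015.
The sample is excavated: Apr 3, 2015.
The AMS measurement is run: Apr 3, 2015 + 8 weeks = May 29, 2015.
Both prerequisites met — pretreatment is complete (May 23, 2015), the AMS measurement is run (May 29, 2015); the later is May 29, 2015.
The raw date is calibrated: May 29, 2015 + 15 days = Jun 13, 2015.

Jun 13, 2015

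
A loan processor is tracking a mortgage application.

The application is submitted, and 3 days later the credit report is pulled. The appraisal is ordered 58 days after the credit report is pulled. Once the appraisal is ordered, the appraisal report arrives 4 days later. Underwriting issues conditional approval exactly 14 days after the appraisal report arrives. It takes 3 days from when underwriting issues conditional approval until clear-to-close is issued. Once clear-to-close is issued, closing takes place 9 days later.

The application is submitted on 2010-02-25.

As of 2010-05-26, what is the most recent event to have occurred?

The application is submitted: Feb 25, 2010.
The credit report is pulled: Feb 25, 2010 + 3 days = Feb 28, 2010.
The appraisal is ordered: Feb 28, 2010 + 58 days = Apr 27, 2010.
The appraisal report arrives: Apr 27, 2010 + 4 days = May 1, 2010.
Underwriting issues conditional approval: May 1, 2010 + 14 days = May 15, 2010.
Clear-to-close is issued: May 15, 2010 + 3 days = May 18, 2010.
Closing takes place: May 18, 2010 + 9 days = May 27, 2010.
May 26, 2010 falls between when clear-to-close is issued (May 18, 2010) and when closing takes place (May 27, 2010).

Clear-to-close is issued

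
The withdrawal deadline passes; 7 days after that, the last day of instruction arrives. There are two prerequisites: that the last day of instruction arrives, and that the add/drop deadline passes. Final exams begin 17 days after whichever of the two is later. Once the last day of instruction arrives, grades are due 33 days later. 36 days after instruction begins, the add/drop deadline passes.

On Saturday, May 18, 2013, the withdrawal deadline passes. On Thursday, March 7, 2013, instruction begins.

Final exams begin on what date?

Tuesday, June 11, 2013

The withdrawal deadline passes: May 18, 2013.
The last day of instruction arrives: May 18, 2013 + 7 days = May 25, 2013.
Instruction begins: Mar 7, 2013.
The add/drop deadline passes: Mar 7, 2013 + 36 days = Apr 12, 2013.
Both prerequisites met — the last day of instruction arrives (May 25, 2013), the add/drop deadline passes (Apr 12, 2013); the later is May 25, 2013.
Final exams begin: May 25, 2013 + 17 days = Jun 11, 2013.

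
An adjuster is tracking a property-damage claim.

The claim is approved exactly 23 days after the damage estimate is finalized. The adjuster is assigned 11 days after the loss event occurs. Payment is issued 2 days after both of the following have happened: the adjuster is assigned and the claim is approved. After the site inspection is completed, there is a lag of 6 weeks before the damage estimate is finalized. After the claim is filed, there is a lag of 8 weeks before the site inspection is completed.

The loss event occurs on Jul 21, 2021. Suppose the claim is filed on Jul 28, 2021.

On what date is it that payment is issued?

The loss event occurs: Jul 21, 2021.
The adjuster is assigned: Jul 21, 2021 + 11 days = Aug 1, 2021.
The claim is filed: Jul 28, 2021.
The site inspection is completed: Jul 28, 2021 + 8 weeks = Sep 22, 2021.
The damage estimate is finalized: Sep 22, 2021 + 6 weeks = Nov 3, 2021.
The claim is approved: Nov 3, 2021 + 23 days = Nov 26, 2021.
Both prerequisites met — the adjuster is assigned (Aug 1, 2021), the claim is approved (Nov 26, 2021); the later is Nov 26, 2021.
Payment is issued: Nov 26, 2021 + 2 days = Nov 28, 2021.

Nov 28, 2021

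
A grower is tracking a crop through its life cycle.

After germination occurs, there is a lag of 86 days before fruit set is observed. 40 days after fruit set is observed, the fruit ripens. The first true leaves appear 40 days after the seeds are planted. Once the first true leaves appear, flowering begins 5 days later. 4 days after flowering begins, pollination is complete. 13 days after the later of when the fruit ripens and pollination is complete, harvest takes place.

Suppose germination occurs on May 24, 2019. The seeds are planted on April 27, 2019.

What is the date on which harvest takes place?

Germination occurs: May 24, 2019.
Fruit set is observed: May 24, 2019 + 86 days = Aug 18, 2019.
The fruit ripens: Aug 18, 2019 + 40 days = Sep 27, 2019.
The seeds are planted: Apr 27, 2019.
The first true leaves appear: Apr 27, 2019 + 40 days = Jun 6, 2019.
Flowering begins: Jun 6, 2019 + 5 days = Jun 11, 2019.
Pollination is complete: Jun 11, 2019 + 4 days = Jun 15, 2019.
Both prerequisites met — the fruit ripens (Sep 27, 2019), pollination is complete (Jun 15, 2019); the later is Sep 27, 2019.
Harvest takes place: Sep 27, 2019 + 13 days = Oct 10, 2019.

October 10, 2019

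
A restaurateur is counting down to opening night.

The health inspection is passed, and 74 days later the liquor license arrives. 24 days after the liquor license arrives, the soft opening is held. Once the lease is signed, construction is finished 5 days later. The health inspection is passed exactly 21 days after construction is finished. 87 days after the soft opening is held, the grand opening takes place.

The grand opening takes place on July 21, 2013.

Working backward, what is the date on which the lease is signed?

December 22, 2012

The grand opening takes place: Jul 21, 2013.
The soft opening is held: Jul 21, 2013 − 87 days = Apr 25, 2013.
The liquor license arrives: Apr 25, 2013 − 24 days = Apr 1, 2013.
The health inspection is passed: Apr 1, 2013 − 74 days = Jan 17, 2013.
Construction is finished: Jan 17, 2013 − 21 days = Dec 27, 2012.
The lease is signed: Dec 27, 2012 − 5 days = Dec 22, 2012.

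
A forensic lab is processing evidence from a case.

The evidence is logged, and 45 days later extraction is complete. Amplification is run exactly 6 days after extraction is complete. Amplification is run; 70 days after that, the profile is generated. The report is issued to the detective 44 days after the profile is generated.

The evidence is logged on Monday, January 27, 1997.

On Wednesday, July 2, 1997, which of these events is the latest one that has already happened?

The evidence is logged: Jan 27, 1997.
Extraction is complete: Jan 27, 1997 + 45 days = Mar 13, 1997.
Amplification is run: Mar 13, 1997 + 6 days = Mar 19, 1997.
The profile is generated: Mar 19, 1997 + 70 days = May 28, 1997.
The report is issued to the detective: May 28, 1997 + 44 days = Jul 11, 1997.
Jul 2, 1997 falls between when the profile is generated (May 28, 1997) and when the report is issued to the detective (Jul 11, 1997).

The profile is generated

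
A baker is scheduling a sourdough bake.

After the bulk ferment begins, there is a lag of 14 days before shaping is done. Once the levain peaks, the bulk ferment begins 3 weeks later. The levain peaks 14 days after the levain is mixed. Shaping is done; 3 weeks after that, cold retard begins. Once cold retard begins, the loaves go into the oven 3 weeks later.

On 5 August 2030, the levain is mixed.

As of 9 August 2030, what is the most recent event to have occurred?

The levain is mixed: Aug 5, 2030.
The levain peaks: Aug 5, 2030 + 14 days = Aug 19, 2030.
The bulk ferment begins: Aug 19, 2030 + 3 weeks = Sep 9, 2030.
Shaping is done: Sep 9, 2030 + 14 days = Sep 23, 2030.
Cold retard begins: Sep 23, 2030 + 3 weeks = Oct 14, 2030.
The loaves go into the oven: Oct 14, 2030 + 3 weeks = Nov 4, 2030.
Aug 9, 2030 falls between when the levain is mixed (Aug 5, 2030) and when the levain peaks (Aug 19, 2030).

The levain is mixed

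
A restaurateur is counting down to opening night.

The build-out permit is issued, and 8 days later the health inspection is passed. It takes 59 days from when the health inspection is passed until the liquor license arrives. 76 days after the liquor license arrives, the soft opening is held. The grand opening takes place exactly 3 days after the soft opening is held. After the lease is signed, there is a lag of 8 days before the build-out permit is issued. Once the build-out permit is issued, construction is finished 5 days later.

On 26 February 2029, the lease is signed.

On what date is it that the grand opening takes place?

30 July 2029

The lease is signed: Feb 26, 2029.
The build-out permit is issued: Feb 26, 2029 + 8 days = Mar 6, 2029.
The health inspection is passed: Mar 6, 2029 + 8 days = Mar 14, 2029.
The liquor license arrives: Mar 14, 2029 + 59 days = May 12, 2029.
The soft opening is held: May 12, 2029 + 76 days = Jul 27, 2029.
The grand opening takes place: Jul 27, 2029 + 3 days = Jul 30, 2029.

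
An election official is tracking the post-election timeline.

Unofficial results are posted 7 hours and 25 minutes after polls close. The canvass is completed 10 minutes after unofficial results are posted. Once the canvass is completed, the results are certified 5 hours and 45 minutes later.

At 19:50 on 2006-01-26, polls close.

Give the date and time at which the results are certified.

09:10 on 2006-01-27

Polls close: 19:50 Jan 26, 2006.
Unofficial results are posted: 19:50 Jan 26, 2006 + 7h25m = 03:15 Jan 27, 2006.
The canvass is completed: 03:15 Jan 27, 2006 + 10m = 03:25 Jan 27, 2006.
The results are certified: 03:25 Jan 27, 2006 + 5h45m = 09:10 Jan 27, 2006.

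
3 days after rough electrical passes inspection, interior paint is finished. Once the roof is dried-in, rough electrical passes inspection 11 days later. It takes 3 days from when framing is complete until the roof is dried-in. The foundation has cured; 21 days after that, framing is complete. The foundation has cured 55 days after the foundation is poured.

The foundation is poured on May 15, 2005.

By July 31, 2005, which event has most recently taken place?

Framing is complete

The foundation is poured: May 15, 2005.
The foundation has cured: May 15, 2005 + 55 days = Jul 9, 2005.
Framing is complete: Jul 9, 2005 + 21 days = Jul 30, 2005.
The roof is dried-in: Jul 30, 2005 + 3 days = Aug 2, 2005.
Rough electrical passes inspection: Aug 2, 2005 + 11 days = Aug 13, 2005.
Interior paint is finished: Aug 13, 2005 + 3 days = Aug 16, 2005.
Jul 31, 2005 falls between when framing is complete (Jul 30, 2005) and when the roof is dried-in (Aug 2, 2005).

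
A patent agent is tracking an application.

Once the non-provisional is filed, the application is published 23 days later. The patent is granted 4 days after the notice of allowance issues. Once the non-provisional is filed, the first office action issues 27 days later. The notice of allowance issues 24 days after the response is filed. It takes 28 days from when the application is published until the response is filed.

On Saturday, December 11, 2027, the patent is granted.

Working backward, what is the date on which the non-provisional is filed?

The patent is granted: Dec 11, 2027.
The notice of allowance issues: Dec 11, 2027 − 4 days = Dec 7, 2027.
The response is filed: Dec 7, 2027 − 24 days = Nov 13, 2027.
The application is published: Nov 13, 2027 − 28 days = Oct 16, 2027.
The non-provisional is filed: Oct 16, 2027 − 23 days = Sep 23, 2027.

Thursday, September 23, 2027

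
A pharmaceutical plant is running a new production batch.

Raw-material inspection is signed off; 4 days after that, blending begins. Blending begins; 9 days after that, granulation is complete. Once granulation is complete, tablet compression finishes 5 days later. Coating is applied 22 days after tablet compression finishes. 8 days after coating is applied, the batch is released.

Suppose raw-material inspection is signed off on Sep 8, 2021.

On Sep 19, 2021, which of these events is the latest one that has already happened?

Raw-material inspection is signed off: Sep 8, 2021.
Blending begins: Sep 8, 2021 + 4 days = Sep 12, 2021.
Granulation is complete: Sep 12, 2021 + 9 days = Sep 21, 2021.
Tablet compression finishes: Sep 21, 2021 + 5 days = Sep 26, 2021.
Coating is applied: Sep 26, 2021 + 22 days = Oct 18, 2021.
The batch is released: Oct 18, 2021 + 8 days = Oct 26, 2021.
Sep 19, 2021 falls between when blending begins (Sep 12, 2021) and when granulation is complete (Sep 21, 2021).

Blending begins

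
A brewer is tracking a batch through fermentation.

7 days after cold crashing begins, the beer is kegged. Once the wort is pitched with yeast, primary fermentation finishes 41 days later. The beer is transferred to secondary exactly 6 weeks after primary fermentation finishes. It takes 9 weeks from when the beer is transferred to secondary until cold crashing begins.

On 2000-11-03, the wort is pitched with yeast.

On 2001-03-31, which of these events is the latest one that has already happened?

The wort is pitched with yeast: Nov 3, 2000.
Primary fermentation finishes: Nov 3, 2000 + 41 days = Dec 14, 2000.
The beer is transferred to secondary: Dec 14, 2000 + 6 weeks = Jan 25, 2001.
Cold crashing begins: Jan 25, 2001 + 9 weeks = Mar 29, 2001.
The beer is kegged: Mar 29, 2001 + 7 days = Apr 5, 2001.
Mar 31, 2001 falls between when cold crashing begins (Mar 29, 2001) and when the beer is kegged (Apr 5, 2001).

Cold crashing begins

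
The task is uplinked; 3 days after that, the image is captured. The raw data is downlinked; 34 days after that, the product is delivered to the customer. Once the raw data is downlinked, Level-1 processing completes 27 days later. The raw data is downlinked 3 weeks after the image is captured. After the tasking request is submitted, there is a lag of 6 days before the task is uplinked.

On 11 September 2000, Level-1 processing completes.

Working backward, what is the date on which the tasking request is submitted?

16 July 2000

Level-1 processing completes: Sep 11, 2000.
The raw data is downlinked: Sep 11, 2000 − 27 days = Aug 15, 2000.
The image is captured: Aug 15, 2000 − 3 weeks = Jul 25, 2000.
The task is uplinked: Jul 25, 2000 − 3 days = Jul 22, 2000.
The tasking request is submitted: Jul 22, 2000 − 6 days = Jul 16, 2000.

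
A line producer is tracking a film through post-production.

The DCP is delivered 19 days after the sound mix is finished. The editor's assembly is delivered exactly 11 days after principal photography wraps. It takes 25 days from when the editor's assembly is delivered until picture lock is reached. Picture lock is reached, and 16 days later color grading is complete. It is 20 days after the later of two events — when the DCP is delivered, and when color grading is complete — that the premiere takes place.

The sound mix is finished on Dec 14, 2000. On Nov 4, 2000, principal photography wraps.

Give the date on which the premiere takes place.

The sound mix is finished: Dec 14, 2000.
The DCP is delivered: Dec 14, 2000 + 19 days = Jan 2, 2001.
Principal photography wraps: Nov 4, 2000.
The editor's assembly is delivered: Nov 4, 2000 + 11 days = Nov 15, 2000.
Picture lock is reached: Nov 15, 2000 + 25 days = Dec 10, 2000.
Color grading is complete: Dec 10, 2000 + 16 days = Dec 26, 2000.
Both prerequisites met — the DCP is delivered (Jan 2, 2001), color grading is complete (Dec 26, 2000); the later is Jan 2, 2001.
The premiere takes place: Jan 2, 2001 + 20 days = Jan 22, 2001.

Jan 22, 2001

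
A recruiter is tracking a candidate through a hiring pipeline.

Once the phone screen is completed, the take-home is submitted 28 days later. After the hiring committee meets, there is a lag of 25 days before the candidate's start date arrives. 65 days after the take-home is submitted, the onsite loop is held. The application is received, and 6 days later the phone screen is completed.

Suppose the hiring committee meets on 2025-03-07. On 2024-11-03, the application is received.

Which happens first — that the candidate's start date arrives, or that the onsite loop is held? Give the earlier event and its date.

The onsite loop is held — 2025-02-10

The hiring committee meets: Mar 7, 2025.
The candidate's start date arrives: Mar 7, 2025 + 25 days = Apr 1, 2025.
The application is received: Nov 3, 2024.
The phone screen is completed: Nov 3, 2024 + 6 days = Nov 9, 2024.
The take-home is submitted: Nov 9, 2024 + 28 days = Dec 7, 2024.
The onsite loop is held: Dec 7, 2024 + 65 days = Feb 10, 2025.
Comparing: the candidate's start date arrives on Apr 1, 2025 vs the onsite loop is held on Feb 10, 2025. Earlier: the onsite loop is held.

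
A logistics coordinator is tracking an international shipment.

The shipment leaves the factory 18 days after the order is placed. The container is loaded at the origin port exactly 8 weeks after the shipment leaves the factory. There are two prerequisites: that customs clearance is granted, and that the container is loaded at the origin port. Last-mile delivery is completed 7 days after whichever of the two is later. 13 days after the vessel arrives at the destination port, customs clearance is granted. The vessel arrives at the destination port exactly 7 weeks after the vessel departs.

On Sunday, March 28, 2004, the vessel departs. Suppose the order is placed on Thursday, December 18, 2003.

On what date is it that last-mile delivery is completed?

Saturday, June 5, 2004

The vessel departs: Mar 28, 2004.
The vessel arrives at the destination port: Mar 28, 2004 + 7 weeks = May 16, 2004.
Customs clearance is granted: May 16, 2004 + 13 days = May 29, 2004.
The order is placed: Dec 18, 2003.
The shipment leaves the factory: Dec 18, 2003 + 18 days = Jan 5, 2004.
The container is loaded at the origin port: Jan 5, 2004 + 8 weeks = Mar 1, 2004.
Both prerequisites met — customs clearance is granted (May 29, 2004), the container is loaded at the origin port (Mar 1, 2004); the later is May 29, 2004.
Last-mile delivery is completed: May 29, 2004 + 7 days = Jun 5, 2004.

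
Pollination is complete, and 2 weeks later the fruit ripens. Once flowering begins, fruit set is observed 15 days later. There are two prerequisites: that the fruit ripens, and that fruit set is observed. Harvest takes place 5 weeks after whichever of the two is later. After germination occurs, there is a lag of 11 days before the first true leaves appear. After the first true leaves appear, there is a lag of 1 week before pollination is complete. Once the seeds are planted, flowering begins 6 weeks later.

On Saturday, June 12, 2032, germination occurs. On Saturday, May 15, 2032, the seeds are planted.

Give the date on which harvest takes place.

Germination occurs: Jun 12, 2032.
The first true leaves appear: Jun 12, 2032 + 11 days = Jun 23, 2032.
Pollination is complete: Jun 23, 2032 + 1 week = Jun 30, 2032.
The fruit ripens: Jun 30, 2032 + 2 weeks = Jul 14, 2032.
The seeds are planted: May 15, 2032.
Flowering begins: May 15, 2032 + 6 weeks = Jun 26, 2032.
Fruit set is observed: Jun 26, 2032 + 15 days = Jul 11, 2032.
Both prerequisites met — the fruit ripens (Jul 14, 2032), fruit set is observed (Jul 11, 2032); the later is Jul 14, 2032.
Harvest takes place: Jul 14, 2032 + 5 weeks = Aug 18, 2032.

Wednesday, August 18, 2032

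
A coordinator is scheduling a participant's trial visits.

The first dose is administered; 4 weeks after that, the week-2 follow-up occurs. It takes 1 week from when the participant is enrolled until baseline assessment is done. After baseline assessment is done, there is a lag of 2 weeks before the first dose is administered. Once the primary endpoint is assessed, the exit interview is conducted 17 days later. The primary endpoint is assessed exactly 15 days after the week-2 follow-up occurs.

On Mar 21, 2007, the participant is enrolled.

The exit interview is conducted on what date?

Jun 10, 2007

The participant is enrolled: Mar 21, 2007.
Baseline assessment is done: Mar 21, 2007 + 1 week = Mar 28, 2007.
The first dose is administered: Mar 28, 2007 + 2 weeks = Apr 11, 2007.
The week-2 follow-up occurs: Apr 11, 2007 + 4 weeks = May 9, 2007.
The primary endpoint is assessed: May 9, 2007 + 15 days = May 24, 2007.
The exit interview is conducted: May 24, 2007 + 17 days = Jun 10, 2007.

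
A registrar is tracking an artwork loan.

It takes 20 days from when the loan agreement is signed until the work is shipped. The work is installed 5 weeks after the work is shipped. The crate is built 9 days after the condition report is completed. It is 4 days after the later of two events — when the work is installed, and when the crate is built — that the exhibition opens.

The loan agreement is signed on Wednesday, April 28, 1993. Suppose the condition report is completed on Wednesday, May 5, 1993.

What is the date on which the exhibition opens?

Saturday, June 26, 1993

The loan agreement is signed: Apr 28, 1993.
The work is shipped: Apr 28, 1993 + 20 days = May 18, 1993.
The work is installed: May 18, 1993 + 5 weeks = Jun 22, 1993.
The condition report is completed: May 5, 1993.
The crate is built: May 5, 1993 + 9 days = May 14, 1993.
Both prerequisites met — the work is installed (Jun 22, 1993), the crate is built (May 14, 1993); the later is Jun 22, 1993.
The exhibition opens: Jun 22, 1993 + 4 days = Jun 26, 1993.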